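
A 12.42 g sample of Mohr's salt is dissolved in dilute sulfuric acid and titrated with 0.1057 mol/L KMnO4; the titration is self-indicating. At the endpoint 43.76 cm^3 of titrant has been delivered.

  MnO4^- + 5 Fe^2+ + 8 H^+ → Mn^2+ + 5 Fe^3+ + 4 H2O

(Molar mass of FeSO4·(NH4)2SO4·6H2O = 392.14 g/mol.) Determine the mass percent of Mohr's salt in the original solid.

n(KMnO4) = 0.04376 L × 0.1057 mol/L = 4.625 × 10^-3 mol
From the 5:1 ratio, n(FeSO4·(NH4)2SO4·6H2O) = 5/1 × 4.625 × 10^-3 = 0.02313 mol
mass of FeSO4·(NH4)2SO4·6H2O = 0.02313 × 392.14 g/mol = 9.069 g
% FeSO4·(NH4)2SO4·6H2O = 9.069 / 12.42 × 100 = 73.02 %

73.02 %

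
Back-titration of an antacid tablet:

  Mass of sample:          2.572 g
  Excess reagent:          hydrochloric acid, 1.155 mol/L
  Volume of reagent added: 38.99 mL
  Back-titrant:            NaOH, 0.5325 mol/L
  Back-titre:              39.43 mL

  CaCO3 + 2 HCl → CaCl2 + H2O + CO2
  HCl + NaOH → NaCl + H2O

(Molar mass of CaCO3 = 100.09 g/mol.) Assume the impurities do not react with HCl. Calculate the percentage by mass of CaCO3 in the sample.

n(HCl) added = 0.03899 × 1.155 = 0.04503 mol
n(NaOH) used in back-titration = 0.03943 × 0.5325 = 0.02100 mol
n(HCl) left over = 0.02100 mol (1:1 ratio)
n(HCl) consumed by analyte = 0.04503 − 0.02100 = 0.02404 mol
From the 1:2 ratio, n(CaCO3) = 1/2 × 0.02404 = 0.01202 mol
mass of CaCO3 = 0.01202 × 100.09 = 1.203 g
% CaCO3 = 1.203 / 2.572 × 100 = 46.77 %

46.77 %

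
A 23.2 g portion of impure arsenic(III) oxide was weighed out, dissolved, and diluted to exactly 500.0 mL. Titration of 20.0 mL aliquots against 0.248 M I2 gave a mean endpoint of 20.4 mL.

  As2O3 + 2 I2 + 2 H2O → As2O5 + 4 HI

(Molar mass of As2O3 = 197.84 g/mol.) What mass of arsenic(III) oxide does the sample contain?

12.5 g

n(I2) per titration = 0.0204 × 0.248 = 5.06 × 10^-3 mol
From the 1:2 ratio, n(As2O3) in each aliquot = 1/2 × 5.06 × 10^-3 = 2.53 × 10^-3 mol
n(As2O3) in the whole flask = 2.53 × 10^-3 × 500.0/20.0 = 0.0632 mol
mass of As2O3 = 0.0632 × 197.84 = 12.5 g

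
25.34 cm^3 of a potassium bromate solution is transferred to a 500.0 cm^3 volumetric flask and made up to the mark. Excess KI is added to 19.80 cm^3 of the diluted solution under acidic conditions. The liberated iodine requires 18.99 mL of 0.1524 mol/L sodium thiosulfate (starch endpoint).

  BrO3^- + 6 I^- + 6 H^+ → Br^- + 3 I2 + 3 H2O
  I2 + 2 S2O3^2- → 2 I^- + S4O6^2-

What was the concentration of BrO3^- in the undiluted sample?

0.4807 mol/L

n(S2O3^2-) = 0.01899 × 0.1524 = 2.894 × 10^-3 mol
n(I2) = n(S2O3^2-)/2 = 1.447 × 10^-3 mol
From the 1:3 ratio, n(BrO3^-) in the aliquot = 1/3 × 1.447 × 10^-3 = 4.823 × 10^-4 mol
[BrO3^-]_dilute = 4.823 × 10^-4 / 0.01980 = 0.02436 mol/L
[BrO3^-]_original = 0.02436 × 500.0/25.34 = 0.4807 mol/L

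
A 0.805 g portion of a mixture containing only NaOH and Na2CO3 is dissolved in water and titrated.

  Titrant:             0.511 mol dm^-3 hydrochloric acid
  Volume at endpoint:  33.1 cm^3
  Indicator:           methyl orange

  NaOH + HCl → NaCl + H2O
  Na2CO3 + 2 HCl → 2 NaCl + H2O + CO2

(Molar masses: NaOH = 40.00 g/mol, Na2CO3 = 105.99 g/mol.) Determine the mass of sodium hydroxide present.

0.281 g

n(HCl) = 0.0331 × 0.511 = 0.0169 mol
Let x = n(NaOH), y = n(Na2CO3).
Titrant: 1x + 2y = 0.0169;  mass: 40.00x + 105.99y = 0.805
Solving, x = 7.03 × 10^-3 mol, y = 4.94 × 10^-3 mol
mass of NaOH = 7.03 × 10^-3 × 40.00 = 0.281 g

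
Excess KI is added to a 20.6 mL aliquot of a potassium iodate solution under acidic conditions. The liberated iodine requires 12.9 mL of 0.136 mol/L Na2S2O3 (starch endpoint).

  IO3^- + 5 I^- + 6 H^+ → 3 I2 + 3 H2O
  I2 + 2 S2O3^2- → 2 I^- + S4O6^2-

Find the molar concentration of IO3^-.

n(S2O3^2-) = 0.0129 × 0.136 = 1.75 × 10^-3 mol
n(I2) = n(S2O3^2-)/2 = 8.77 × 10^-4 mol
From the 1:3 ratio, n(IO3^-) in the aliquot = 1/3 × 8.77 × 10^-4 = 2.92 × 10^-4 mol
[IO3^-] = 2.92 × 10^-4 / 0.0206 = 0.0142 mol/L

0.0142 mol/L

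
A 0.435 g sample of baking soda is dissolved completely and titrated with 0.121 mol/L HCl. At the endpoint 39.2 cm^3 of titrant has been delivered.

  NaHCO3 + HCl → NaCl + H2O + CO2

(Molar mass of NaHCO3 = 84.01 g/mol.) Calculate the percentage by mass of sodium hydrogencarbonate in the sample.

n(HCl) = 0.0392 L × 0.121 mol/L = 4.74 × 10^-3 mol
n(NaHCO3) = 4.74 × 10^-3 mol (1:1 ratio)
mass of NaHCO3 = 4.74 × 10^-3 × 84.01 g/mol = 0.398 g
% NaHCO3 = 0.398 / 0.435 × 100 = 91.6 %

91.6 %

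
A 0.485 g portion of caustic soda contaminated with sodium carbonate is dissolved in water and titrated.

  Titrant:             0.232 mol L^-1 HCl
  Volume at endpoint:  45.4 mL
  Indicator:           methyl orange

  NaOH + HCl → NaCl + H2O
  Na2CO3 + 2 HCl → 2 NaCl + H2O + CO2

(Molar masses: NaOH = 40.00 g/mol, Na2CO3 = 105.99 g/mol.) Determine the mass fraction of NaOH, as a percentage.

46.4 %

n(HCl) = 0.0454 × 0.232 = 0.0105 mol
Let x = n(NaOH), y = n(Na2CO3).
Titrant: 1x + 2y = 0.0105;  mass: 40.00x + 105.99y = 0.485
Solving, x = 5.63 × 10^-3 mol, y = 2.45 × 10^-3 mol
mass of NaOH = 5.63 × 10^-3 × 40.00 = 0.225 g
% NaOH = 0.225 / 0.485 × 100 = 46.4 %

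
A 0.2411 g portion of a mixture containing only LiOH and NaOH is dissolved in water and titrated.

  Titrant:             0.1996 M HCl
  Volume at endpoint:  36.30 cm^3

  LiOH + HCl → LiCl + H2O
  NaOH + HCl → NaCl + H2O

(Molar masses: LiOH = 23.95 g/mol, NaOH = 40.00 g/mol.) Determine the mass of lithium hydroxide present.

0.07270 g

n(HCl) = 0.03630 × 0.1996 = 7.245 × 10^-3 mol
Let x = n(LiOH), y = n(NaOH).
Titrant: 1x + 1y = 7.245 × 10^-3;  mass: 23.95x + 40.00y = 0.2411
Solving, x = 3.035 × 10^-3 mol, y = 4.210 × 10^-3 mol
mass of LiOH = 3.035 × 10^-3 × 23.95 = 0.07270 g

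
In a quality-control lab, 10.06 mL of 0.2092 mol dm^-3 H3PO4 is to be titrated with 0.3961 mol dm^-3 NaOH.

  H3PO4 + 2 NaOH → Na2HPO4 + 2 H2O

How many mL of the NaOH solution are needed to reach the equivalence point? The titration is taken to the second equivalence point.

n(H3PO4) = 0.01006 L × 0.2092 mol/L = 2.105 × 10^-3 mol
From the 2:1 stoichiometry, n(NaOH) = 2/1 × 2.105 × 10^-3 = 4.209 × 10^-3 mol
V(NaOH) = 4.209 × 10^-3 mol / 0.3961 mol/L = 0.01063 L = 10.63 mL

10.63 mL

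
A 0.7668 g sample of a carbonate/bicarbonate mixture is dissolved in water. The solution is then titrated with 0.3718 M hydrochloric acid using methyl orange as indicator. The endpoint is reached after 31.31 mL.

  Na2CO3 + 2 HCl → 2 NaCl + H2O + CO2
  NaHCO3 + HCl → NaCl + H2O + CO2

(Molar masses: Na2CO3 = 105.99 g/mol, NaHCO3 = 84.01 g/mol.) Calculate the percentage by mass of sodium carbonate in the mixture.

n(HCl) = 0.03131 × 0.3718 = 0.01164 mol
Let x = n(Na2CO3), y = n(NaHCO3).
Titrant: 2x + 1y = 0.01164;  mass: 105.99x + 84.01y = 0.7668
Solving, x = 3.404 × 10^-3 mol, y = 4.833 × 10^-3 mol
mass of Na2CO3 = 3.404 × 10^-3 × 105.99 = 0.3608 g
% Na2CO3 = 0.3608 / 0.7668 × 100 = 47.05 %

47.05 %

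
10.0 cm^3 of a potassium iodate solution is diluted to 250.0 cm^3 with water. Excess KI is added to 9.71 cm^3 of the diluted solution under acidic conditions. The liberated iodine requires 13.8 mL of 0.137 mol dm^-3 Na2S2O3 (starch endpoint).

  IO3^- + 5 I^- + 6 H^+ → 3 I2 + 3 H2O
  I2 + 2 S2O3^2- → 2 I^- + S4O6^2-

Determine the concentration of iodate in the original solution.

0.811 mol/L

n(S2O3^2-) = 0.0138 × 0.137 = 1.89 × 10^-3 mol
n(I2) = n(S2O3^2-)/2 = 9.45 × 10^-4 mol
From the 1:3 ratio, n(IO3^-) in the aliquot = 1/3 × 9.45 × 10^-4 = 3.15 × 10^-4 mol
[IO3^-]_dilute = 3.15 × 10^-4 / 0.00971 = 0.0325 mol/L
[IO3^-]_original = 0.0325 × 250.0/10.0 = 0.811 mol/L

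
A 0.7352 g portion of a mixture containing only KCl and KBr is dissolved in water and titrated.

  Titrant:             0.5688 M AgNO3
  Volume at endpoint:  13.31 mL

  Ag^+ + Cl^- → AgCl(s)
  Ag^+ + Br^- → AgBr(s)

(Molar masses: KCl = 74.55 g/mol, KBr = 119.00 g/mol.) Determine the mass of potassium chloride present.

n(AgNO3) = 0.01331 × 0.5688 = 7.571 × 10^-3 mol
Let x = n(KCl), y = n(KBr).
Titrant: 1x + 1y = 7.571 × 10^-3;  mass: 74.55x + 119.00y = 0.7352
Solving, x = 3.728 × 10^-3 mol, y = 3.843 × 10^-3 mol
mass of KCl = 3.728 × 10^-3 × 74.55 = 0.2779 g

0.2779 g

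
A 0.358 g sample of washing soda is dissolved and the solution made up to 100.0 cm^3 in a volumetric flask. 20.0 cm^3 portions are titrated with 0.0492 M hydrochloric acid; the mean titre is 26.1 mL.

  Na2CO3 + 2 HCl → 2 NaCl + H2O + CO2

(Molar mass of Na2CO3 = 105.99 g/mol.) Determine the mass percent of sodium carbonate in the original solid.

n(HCl) per titration = 0.0261 × 0.0492 = 1.28 × 10^-3 mol
From the 1:2 ratio, n(Na2CO3) in each aliquot = 1/2 × 1.28 × 10^-3 = 6.42 × 10^-4 mol
n(Na2CO3) in the whole flask = 6.42 × 10^-4 × 100.0/20.0 = 3.21 × 10^-3 mol
mass of Na2CO3 = 3.21 × 10^-3 × 105.99 = 0.340 g
% Na2CO3 = 0.340 / 0.358 × 100 = 95.0 %

95.0 %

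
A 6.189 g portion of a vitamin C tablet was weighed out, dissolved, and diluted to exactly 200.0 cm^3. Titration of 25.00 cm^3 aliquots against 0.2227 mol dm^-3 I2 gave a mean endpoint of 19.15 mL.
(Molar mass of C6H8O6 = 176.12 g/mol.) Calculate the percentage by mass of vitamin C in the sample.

97.09 %

C6H8O6 + I2 → C6H6O6 + 2 HI
n(I2) per titration = 0.01915 × 0.2227 = 4.265 × 10^-3 mol
n(C6H8O6) in each aliquot = 4.265 × 10^-3 mol (1:1 ratio)
n(C6H8O6) in the whole flask = 4.265 × 10^-3 × 200.0/25.00 = 0.03412 mol
mass of C6H8O6 = 0.03412 × 176.12 = 6.009 g
% C6H8O6 = 6.009 / 6.189 × 100 = 97.09 %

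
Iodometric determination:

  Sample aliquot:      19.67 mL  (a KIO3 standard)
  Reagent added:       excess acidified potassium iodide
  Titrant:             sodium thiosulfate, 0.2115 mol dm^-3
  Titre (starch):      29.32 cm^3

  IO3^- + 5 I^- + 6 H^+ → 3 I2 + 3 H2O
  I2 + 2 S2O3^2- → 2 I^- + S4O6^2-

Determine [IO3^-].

n(S2O3^2-) = 0.02932 × 0.2115 = 6.201 × 10^-3 mol
n(I2) = n(S2O3^2-)/2 = 3.101 × 10^-3 mol
From the 1:3 ratio, n(IO3^-) in the aliquot = 1/3 × 3.101 × 10^-3 = 1.034 × 10^-3 mol
[IO3^-] = 1.034 × 10^-3 / 0.01967 = 0.05254 mol/L

0.05254 mol/L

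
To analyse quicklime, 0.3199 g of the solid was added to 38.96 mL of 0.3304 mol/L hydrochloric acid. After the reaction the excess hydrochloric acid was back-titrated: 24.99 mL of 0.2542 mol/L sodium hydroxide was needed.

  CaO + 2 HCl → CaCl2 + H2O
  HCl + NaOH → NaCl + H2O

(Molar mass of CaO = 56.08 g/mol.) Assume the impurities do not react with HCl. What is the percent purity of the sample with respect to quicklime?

57.15 %

n(HCl) added = 0.03896 × 0.3304 = 0.01287 mol
n(NaOH) used in back-titration = 0.02499 × 0.2542 = 6.352 × 10^-3 mol
n(HCl) left over = 6.352 × 10^-3 mol (1:1 ratio)
n(HCl) consumed by analyte = 0.01287 − 6.352 × 10^-3 = 6.520 × 10^-3 mol
From the 1:2 ratio, n(CaO) = 1/2 × 6.520 × 10^-3 = 3.260 × 10^-3 mol
mass of CaO = 3.260 × 10^-3 × 56.08 = 0.1828 g
% CaO = 0.1828 / 0.3199 × 100 = 57.15 %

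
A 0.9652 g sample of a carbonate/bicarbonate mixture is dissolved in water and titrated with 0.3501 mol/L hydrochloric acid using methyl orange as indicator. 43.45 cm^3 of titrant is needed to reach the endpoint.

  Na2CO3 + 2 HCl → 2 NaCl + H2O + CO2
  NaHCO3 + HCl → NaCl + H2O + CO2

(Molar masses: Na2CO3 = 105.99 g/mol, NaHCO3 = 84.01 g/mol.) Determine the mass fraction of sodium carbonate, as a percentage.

55.37 %

n(HCl) = 0.04345 × 0.3501 = 0.01521 mol
Let x = n(Na2CO3), y = n(NaHCO3).
Titrant: 2x + 1y = 0.01521;  mass: 105.99x + 84.01y = 0.9652
Solving, x = 5.042 × 10^-3 mol, y = 5.128 × 10^-3 mol
mass of Na2CO3 = 5.042 × 10^-3 × 105.99 = 0.5344 g
% Na2CO3 = 0.5344 / 0.9652 × 100 = 55.37 %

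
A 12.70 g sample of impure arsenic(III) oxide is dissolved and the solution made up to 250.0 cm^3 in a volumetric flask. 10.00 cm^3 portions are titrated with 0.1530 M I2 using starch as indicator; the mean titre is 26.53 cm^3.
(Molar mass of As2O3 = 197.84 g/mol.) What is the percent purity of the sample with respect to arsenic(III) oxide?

As2O3 + 2 I2 + 2 H2O → As2O5 + 4 HI
n(I2) per titration = 0.02653 × 0.1530 = 4.059 × 10^-3 mol
From the 1:2 ratio, n(As2O3) in each aliquot = 1/2 × 4.059 × 10^-3 = 2.030 × 10^-3 mol
n(As2O3) in the whole flask = 2.030 × 10^-3 × 250.0/10.00 = 0.05074 mol
mass of As2O3 = 0.05074 × 197.84 = 10.04 g
% As2O3 = 10.04 / 12.70 × 100 = 79.04 %

79.04 %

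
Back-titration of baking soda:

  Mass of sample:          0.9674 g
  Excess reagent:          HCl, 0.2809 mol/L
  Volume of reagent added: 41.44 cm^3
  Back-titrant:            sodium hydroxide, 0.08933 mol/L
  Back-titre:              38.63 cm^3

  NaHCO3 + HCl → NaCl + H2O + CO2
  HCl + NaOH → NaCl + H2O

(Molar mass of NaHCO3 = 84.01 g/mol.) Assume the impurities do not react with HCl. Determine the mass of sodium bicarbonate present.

n(HCl) added = 0.04144 × 0.2809 = 0.01164 mol
n(NaOH) used in back-titration = 0.03863 × 0.08933 = 3.451 × 10^-3 mol
n(HCl) left over = 3.451 × 10^-3 mol (1:1 ratio)
n(HCl) consumed by analyte = 0.01164 − 3.451 × 10^-3 = 8.190 × 10^-3 mol
n(NaHCO3) = 8.190 × 10^-3 mol (1:1 ratio)
mass of NaHCO3 = 8.190 × 10^-3 × 84.01 = 0.6880 g

0.6880 g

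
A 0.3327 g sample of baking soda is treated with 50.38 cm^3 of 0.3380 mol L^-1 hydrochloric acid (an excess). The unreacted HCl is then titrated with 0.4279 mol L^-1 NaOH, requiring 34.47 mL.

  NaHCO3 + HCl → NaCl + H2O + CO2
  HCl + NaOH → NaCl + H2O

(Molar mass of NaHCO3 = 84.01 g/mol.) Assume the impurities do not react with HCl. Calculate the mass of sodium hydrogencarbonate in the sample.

0.1914 g

n(HCl) added = 0.05038 × 0.3380 = 0.01703 mol
n(NaOH) used in back-titration = 0.03447 × 0.4279 = 0.01475 mol
n(HCl) left over = 0.01475 mol (1:1 ratio)
n(HCl) consumed by analyte = 0.01703 − 0.01475 = 2.279 × 10^-3 mol
n(NaHCO3) = 2.279 × 10^-3 mol (1:1 ratio)
mass of NaHCO3 = 2.279 × 10^-3 × 84.01 = 0.1914 g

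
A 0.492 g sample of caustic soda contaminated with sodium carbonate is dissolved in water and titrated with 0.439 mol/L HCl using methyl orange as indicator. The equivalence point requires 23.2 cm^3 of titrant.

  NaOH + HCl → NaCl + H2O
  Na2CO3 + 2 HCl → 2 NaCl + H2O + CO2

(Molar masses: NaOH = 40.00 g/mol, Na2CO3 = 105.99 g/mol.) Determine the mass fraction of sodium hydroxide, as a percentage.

29.9 %

n(HCl) = 0.0232 × 0.439 = 0.0102 mol
Let x = n(NaOH), y = n(Na2CO3).
Titrant: 1x + 2y = 0.0102;  mass: 40.00x + 105.99y = 0.492
Solving, x = 3.67 × 10^-3 mol, y = 3.26 × 10^-3 mol
mass of NaOH = 3.67 × 10^-3 × 40.00 = 0.147 g
% NaOH = 0.147 / 0.492 × 100 = 29.9 %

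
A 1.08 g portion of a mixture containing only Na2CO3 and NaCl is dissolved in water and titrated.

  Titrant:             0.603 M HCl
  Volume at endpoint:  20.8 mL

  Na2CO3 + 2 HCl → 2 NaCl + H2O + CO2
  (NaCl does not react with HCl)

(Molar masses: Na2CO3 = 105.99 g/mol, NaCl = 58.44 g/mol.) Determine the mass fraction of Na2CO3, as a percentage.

n(HCl) = 0.0208 × 0.603 = 0.0125 mol
Let x = n(Na2CO3), y = n(NaCl).
Titrant: 2x = 0.0125;  mass: 105.99x + 58.44y = 1.08
Solving, x = 6.27 × 10^-3 mol, y = 7.11 × 10^-3 mol
mass of Na2CO3 = 6.27 × 10^-3 × 105.99 = 0.665 g
% Na2CO3 = 0.665 / 1.08 × 100 = 61.5 %

61.5 %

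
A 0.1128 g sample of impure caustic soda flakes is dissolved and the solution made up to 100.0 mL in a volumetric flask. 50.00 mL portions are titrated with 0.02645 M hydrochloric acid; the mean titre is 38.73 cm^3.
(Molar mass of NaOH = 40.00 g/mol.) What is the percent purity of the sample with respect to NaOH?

NaOH + HCl → NaCl + H2O
n(HCl) per titration = 0.03873 × 0.02645 = 1.024 × 10^-3 mol
n(NaOH) in each aliquot = 1.024 × 10^-3 mol (1:1 ratio)
n(NaOH) in the whole flask = 1.024 × 10^-3 × 100.0/50.00 = 2.049 × 10^-3 mol
mass of NaOH = 2.049 × 10^-3 × 40.00 = 0.08195 g
% NaOH = 0.08195 / 0.1128 × 100 = 72.65 %

72.65 %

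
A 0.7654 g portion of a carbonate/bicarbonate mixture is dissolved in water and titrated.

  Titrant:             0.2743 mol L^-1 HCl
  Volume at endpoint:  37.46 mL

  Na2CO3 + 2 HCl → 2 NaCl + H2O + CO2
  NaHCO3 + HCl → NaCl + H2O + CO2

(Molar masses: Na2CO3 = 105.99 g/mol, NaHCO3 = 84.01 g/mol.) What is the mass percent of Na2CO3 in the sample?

n(HCl) = 0.03746 × 0.2743 = 0.01028 mol
Let x = n(Na2CO3), y = n(NaHCO3).
Titrant: 2x + 1y = 0.01028;  mass: 105.99x + 84.01y = 0.7654
Solving, x = 1.577 × 10^-3 mol, y = 7.121 × 10^-3 mol
mass of Na2CO3 = 1.577 × 10^-3 × 105.99 = 0.1672 g
% Na2CO3 = 0.1672 / 0.7654 × 100 = 21.84 %

21.84 %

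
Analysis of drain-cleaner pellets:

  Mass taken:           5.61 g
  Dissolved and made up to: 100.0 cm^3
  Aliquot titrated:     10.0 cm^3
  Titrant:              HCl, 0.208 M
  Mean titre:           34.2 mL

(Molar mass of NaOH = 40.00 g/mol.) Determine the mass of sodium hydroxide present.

2.85 g

NaOH + HCl → NaCl + H2O
n(HCl) per titration = 0.0342 × 0.208 = 7.11 × 10^-3 mol
n(NaOH) in each aliquot = 7.11 × 10^-3 mol (1:1 ratio)
n(NaOH) in the whole flask = 7.11 × 10^-3 × 100.0/10.0 = 0.0711 mol
mass of NaOH = 0.0711 × 40.00 = 2.85 g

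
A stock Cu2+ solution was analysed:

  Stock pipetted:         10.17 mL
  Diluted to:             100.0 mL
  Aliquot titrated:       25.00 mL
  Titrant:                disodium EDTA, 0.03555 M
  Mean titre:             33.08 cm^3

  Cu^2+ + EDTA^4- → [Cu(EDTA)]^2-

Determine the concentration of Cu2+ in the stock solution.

n(EDTA) = 0.03308 × 0.03555 = 1.176 × 10^-3 mol
n(Cu2+) in the aliquot = 1.176 × 10^-3 mol (1:1 ratio)
[Cu2+]_dilute = 1.176 × 10^-3 / 0.02500 = 0.04704 mol/L
Dilution factor = 100.0 / 10.17 = 9.833
[Cu2+]_stock = 0.04704 × 9.833 = 0.4625 mol/L

0.4625 M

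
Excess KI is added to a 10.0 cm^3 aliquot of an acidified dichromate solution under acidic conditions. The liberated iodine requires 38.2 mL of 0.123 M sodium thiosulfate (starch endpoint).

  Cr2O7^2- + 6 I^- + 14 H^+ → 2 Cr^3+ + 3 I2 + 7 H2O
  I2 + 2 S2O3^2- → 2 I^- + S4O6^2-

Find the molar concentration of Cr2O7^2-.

0.0783 M

n(S2O3^2-) = 0.0382 × 0.123 = 4.70 × 10^-3 mol
n(I2) = n(S2O3^2-)/2 = 2.35 × 10^-3 mol
From the 1:3 ratio, n(Cr2O7^2-) in the aliquot = 1/3 × 2.35 × 10^-3 = 7.83 × 10^-4 mol
[Cr2O7^2-] = 7.83 × 10^-4 / 0.0100 = 0.0783 mol/L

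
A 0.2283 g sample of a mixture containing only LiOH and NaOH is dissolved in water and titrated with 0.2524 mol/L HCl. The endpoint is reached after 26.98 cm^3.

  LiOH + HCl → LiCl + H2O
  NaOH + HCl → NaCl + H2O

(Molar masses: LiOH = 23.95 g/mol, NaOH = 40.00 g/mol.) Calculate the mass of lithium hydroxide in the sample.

n(HCl) = 0.02698 × 0.2524 = 6.810 × 10^-3 mol
Let x = n(LiOH), y = n(NaOH).
Titrant: 1x + 1y = 6.810 × 10^-3;  mass: 23.95x + 40.00y = 0.2283
Solving, x = 2.747 × 10^-3 mol, y = 4.063 × 10^-3 mol
mass of LiOH = 2.747 × 10^-3 × 23.95 = 0.06579 g

0.06579 g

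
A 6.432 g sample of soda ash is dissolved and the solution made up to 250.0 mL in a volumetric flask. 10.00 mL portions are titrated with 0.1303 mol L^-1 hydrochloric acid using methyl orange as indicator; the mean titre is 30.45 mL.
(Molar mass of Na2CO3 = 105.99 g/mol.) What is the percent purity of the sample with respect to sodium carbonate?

Na2CO3 + 2 HCl → 2 NaCl + H2O + CO2
n(HCl) per titration = 0.03045 × 0.1303 = 3.968 × 10^-3 mol
From the 1:2 ratio, n(Na2CO3) in each aliquot = 1/2 × 3.968 × 10^-3 = 1.984 × 10^-3 mol
n(Na2CO3) in the whole flask = 1.984 × 10^-3 × 250.0/10.00 = 0.04960 mol
mass of Na2CO3 = 0.04960 × 105.99 = 5.257 g
% Na2CO3 = 5.257 / 6.432 × 100 = 81.73 %

81.73 %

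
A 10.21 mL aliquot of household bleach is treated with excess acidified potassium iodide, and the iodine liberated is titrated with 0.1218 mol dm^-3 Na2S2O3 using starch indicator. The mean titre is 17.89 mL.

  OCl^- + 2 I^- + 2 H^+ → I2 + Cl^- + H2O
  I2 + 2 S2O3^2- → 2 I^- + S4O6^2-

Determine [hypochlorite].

0.1067 mol/L

n(S2O3^2-) = 0.01789 × 0.1218 = 2.179 × 10^-3 mol
n(I2) = n(S2O3^2-)/2 = 1.090 × 10^-3 mol
n(OCl^-) in the aliquot = 1.090 × 10^-3 mol (1:1 ratio)
[OCl^-] = 1.090 × 10^-3 / 0.01021 = 0.1067 mol/L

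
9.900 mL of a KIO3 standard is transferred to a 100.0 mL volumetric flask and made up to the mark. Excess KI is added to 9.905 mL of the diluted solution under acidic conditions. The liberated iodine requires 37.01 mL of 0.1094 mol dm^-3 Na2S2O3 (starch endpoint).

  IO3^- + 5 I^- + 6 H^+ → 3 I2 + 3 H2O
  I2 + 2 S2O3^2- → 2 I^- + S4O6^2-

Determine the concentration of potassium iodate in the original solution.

0.6882 mol/L

n(S2O3^2-) = 0.03701 × 0.1094 = 4.049 × 10^-3 mol
n(I2) = n(S2O3^2-)/2 = 2.024 × 10^-3 mol
From the 1:3 ratio, n(IO3^-) in the aliquot = 1/3 × 2.024 × 10^-3 = 6.748 × 10^-4 mol
[IO3^-]_dilute = 6.748 × 10^-4 / 0.009905 = 0.06813 mol/L
[IO3^-]_original = 0.06813 × 100.0/9.900 = 0.6882 mol/L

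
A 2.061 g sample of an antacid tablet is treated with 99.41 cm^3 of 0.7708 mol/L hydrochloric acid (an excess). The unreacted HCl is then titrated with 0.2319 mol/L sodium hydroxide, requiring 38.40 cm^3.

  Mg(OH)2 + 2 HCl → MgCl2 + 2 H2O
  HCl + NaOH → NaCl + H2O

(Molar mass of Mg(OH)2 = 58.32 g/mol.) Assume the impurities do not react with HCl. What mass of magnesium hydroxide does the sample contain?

1.975 g

n(HCl) added = 0.09941 × 0.7708 = 0.07663 mol
n(NaOH) used in back-titration = 0.03840 × 0.2319 = 8.905 × 10^-3 mol
n(HCl) left over = 8.905 × 10^-3 mol (1:1 ratio)
n(HCl) consumed by analyte = 0.07663 − 8.905 × 10^-3 = 0.06772 mol
From the 1:2 ratio, n(Mg(OH)2) = 1/2 × 0.06772 = 0.03386 mol
mass of Mg(OH)2 = 0.03386 × 58.32 = 1.975 g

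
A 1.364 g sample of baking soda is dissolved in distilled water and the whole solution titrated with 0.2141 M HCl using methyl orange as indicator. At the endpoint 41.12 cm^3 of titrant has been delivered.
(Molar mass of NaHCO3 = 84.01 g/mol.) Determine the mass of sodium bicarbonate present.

NaHCO3 + HCl → NaCl + H2O + CO2
n(HCl) = 0.04112 L × 0.2141 mol/L = 8.804 × 10^-3 mol
n(NaHCO3) = 8.804 × 10^-3 mol (1:1 ratio)
mass of NaHCO3 = 8.804 × 10^-3 × 84.01 g/mol = 0.7396 g

0.7396 g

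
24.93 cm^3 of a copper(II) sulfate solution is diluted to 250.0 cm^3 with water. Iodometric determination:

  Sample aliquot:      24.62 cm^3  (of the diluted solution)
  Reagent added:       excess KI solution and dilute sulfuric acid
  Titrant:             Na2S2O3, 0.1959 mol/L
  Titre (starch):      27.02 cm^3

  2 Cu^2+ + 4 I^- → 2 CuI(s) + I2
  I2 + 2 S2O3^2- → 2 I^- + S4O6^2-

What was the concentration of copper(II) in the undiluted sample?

2.156 mol/L

n(S2O3^2-) = 0.02702 × 0.1959 = 5.293 × 10^-3 mol
n(I2) = n(S2O3^2-)/2 = 2.647 × 10^-3 mol
From the 2:1 ratio, n(Cu2+) in the aliquot = 2/1 × 2.647 × 10^-3 = 5.293 × 10^-3 mol
[Cu2+]_dilute = 5.293 × 10^-3 / 0.02462 = 0.2150 mol/L
[Cu2+]_original = 0.2150 × 250.0/24.93 = 2.156 mol/L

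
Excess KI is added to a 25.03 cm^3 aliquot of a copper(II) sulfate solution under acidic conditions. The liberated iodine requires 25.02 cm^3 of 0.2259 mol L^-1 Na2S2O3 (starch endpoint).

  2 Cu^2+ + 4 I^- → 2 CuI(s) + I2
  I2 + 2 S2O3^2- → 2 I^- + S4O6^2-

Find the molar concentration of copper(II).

n(S2O3^2-) = 0.02502 × 0.2259 = 5.652 × 10^-3 mol
n(I2) = n(S2O3^2-)/2 = 2.826 × 10^-3 mol
From the 2:1 ratio, n(Cu2+) in the aliquot = 2/1 × 2.826 × 10^-3 = 5.652 × 10^-3 mol
[Cu2+] = 5.652 × 10^-3 / 0.02503 = 0.2258 mol/L

0.2258 mol/L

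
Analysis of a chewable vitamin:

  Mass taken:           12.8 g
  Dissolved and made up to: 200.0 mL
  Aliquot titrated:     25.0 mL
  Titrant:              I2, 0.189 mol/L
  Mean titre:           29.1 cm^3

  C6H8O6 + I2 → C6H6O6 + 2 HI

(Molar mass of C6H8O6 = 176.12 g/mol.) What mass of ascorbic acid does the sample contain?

n(I2) per titration = 0.0291 × 0.189 = 5.50 × 10^-3 mol
n(C6H8O6) in each aliquot = 5.50 × 10^-3 mol (1:1 ratio)
n(C6H8O6) in the whole flask = 5.50 × 10^-3 × 200.0/25.0 = 0.0440 mol
mass of C6H8O6 = 0.0440 × 176.12 = 7.75 g

7.75 g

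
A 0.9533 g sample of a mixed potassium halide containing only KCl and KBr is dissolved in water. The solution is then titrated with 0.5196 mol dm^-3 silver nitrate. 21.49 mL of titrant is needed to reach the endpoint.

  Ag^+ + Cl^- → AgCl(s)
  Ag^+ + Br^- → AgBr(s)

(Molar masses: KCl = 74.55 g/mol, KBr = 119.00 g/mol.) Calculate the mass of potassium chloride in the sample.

0.6297 g

n(AgNO3) = 0.02149 × 0.5196 = 0.01117 mol
Let x = n(KCl), y = n(KBr).
Titrant: 1x + 1y = 0.01117;  mass: 74.55x + 119.00y = 0.9533
Solving, x = 8.447 × 10^-3 mol, y = 2.719 × 10^-3 mol
mass of KCl = 8.447 × 10^-3 × 74.55 = 0.6297 g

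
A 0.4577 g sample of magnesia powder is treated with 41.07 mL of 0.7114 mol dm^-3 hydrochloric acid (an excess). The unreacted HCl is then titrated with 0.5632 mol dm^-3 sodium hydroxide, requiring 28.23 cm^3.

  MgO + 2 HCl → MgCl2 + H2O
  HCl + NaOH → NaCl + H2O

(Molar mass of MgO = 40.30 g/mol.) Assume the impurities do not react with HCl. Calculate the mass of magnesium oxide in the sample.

n(HCl) added = 0.04107 × 0.7114 = 0.02922 mol
n(NaOH) used in back-titration = 0.02823 × 0.5632 = 0.01590 mol
n(HCl) left over = 0.01590 mol (1:1 ratio)
n(HCl) consumed by analyte = 0.02922 − 0.01590 = 0.01332 mol
From the 1:2 ratio, n(MgO) = 1/2 × 0.01332 = 6.659 × 10^-3 mol
mass of MgO = 6.659 × 10^-3 × 40.30 = 0.2684 g

0.2684 g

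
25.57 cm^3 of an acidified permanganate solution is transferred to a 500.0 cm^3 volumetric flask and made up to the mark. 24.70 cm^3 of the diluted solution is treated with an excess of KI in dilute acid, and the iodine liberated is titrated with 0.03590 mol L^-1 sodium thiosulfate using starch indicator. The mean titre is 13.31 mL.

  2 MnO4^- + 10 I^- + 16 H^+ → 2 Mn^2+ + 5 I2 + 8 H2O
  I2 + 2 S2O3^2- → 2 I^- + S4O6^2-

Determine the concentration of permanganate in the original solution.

n(S2O3^2-) = 0.01331 × 0.03590 = 4.778 × 10^-4 mol
n(I2) = n(S2O3^2-)/2 = 2.389 × 10^-4 mol
From the 2:5 ratio, n(MnO4^-) in the aliquot = 2/5 × 2.389 × 10^-4 = 9.557 × 10^-5 mol
[MnO4^-]_dilute = 9.557 × 10^-5 / 0.02470 = 0.003869 mol/L
[MnO4^-]_original = 0.003869 × 500.0/25.57 = 0.07566 mol/L

0.07566 mol/L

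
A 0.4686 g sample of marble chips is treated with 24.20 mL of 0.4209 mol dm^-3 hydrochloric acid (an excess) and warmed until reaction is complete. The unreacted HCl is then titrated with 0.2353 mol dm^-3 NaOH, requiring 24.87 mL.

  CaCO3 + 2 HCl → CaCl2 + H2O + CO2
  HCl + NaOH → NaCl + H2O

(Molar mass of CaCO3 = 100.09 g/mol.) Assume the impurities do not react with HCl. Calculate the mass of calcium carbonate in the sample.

0.2169 g

n(HCl) added = 0.02420 × 0.4209 = 0.01019 mol
n(NaOH) used in back-titration = 0.02487 × 0.2353 = 5.852 × 10^-3 mol
n(HCl) left over = 5.852 × 10^-3 mol (1:1 ratio)
n(HCl) consumed by analyte = 0.01019 − 5.852 × 10^-3 = 4.334 × 10^-3 mol
From the 1:2 ratio, n(CaCO3) = 1/2 × 4.334 × 10^-3 = 2.167 × 10^-3 mol
mass of CaCO3 = 2.167 × 10^-3 × 100.09 = 0.2169 g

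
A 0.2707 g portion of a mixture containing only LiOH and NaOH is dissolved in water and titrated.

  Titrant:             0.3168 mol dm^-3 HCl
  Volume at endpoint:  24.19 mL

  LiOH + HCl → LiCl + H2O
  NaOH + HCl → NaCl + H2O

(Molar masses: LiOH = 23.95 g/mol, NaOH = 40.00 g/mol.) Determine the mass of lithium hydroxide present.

0.05347 g

n(HCl) = 0.02419 × 0.3168 = 7.663 × 10^-3 mol
Let x = n(LiOH), y = n(NaOH).
Titrant: 1x + 1y = 7.663 × 10^-3;  mass: 23.95x + 40.00y = 0.2707
Solving, x = 2.233 × 10^-3 mol, y = 5.431 × 10^-3 mol
mass of LiOH = 2.233 × 10^-3 × 23.95 = 0.05347 g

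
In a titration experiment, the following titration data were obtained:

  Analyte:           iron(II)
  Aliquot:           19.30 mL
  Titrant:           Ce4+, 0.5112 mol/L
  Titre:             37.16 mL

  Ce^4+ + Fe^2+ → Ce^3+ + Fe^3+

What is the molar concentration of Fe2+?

0.9843 mol/L

n(Ce4+) = 0.03716 L × 0.5112 mol/L = 0.01900 mol
n(Fe2+) = 0.01900 mol (1:1 mole ratio)
[Fe2+] = 0.01900 mol / 0.01930 L = 0.9843 mol/L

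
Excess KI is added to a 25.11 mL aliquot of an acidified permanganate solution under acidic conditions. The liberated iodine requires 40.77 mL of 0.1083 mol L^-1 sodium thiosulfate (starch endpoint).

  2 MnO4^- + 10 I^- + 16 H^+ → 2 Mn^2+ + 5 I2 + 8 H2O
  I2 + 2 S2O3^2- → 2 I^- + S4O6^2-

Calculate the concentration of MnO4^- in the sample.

0.03517 mol/L

n(S2O3^2-) = 0.04077 × 0.1083 = 4.415 × 10^-3 mol
n(I2) = n(S2O3^2-)/2 = 2.208 × 10^-3 mol
From the 2:5 ratio, n(MnO4^-) in the aliquot = 2/5 × 2.208 × 10^-3 = 8.831 × 10^-4 mol
[MnO4^-] = 8.831 × 10^-4 / 0.02511 = 0.03517 mol/L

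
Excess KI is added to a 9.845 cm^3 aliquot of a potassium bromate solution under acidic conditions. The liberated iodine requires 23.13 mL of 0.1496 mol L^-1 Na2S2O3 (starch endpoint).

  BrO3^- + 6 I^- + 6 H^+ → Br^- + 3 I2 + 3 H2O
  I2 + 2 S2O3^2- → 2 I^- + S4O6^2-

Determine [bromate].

n(S2O3^2-) = 0.02313 × 0.1496 = 3.460 × 10^-3 mol
n(I2) = n(S2O3^2-)/2 = 1.730 × 10^-3 mol
From the 1:3 ratio, n(BrO3^-) in the aliquot = 1/3 × 1.730 × 10^-3 = 5.767 × 10^-4 mol
[BrO3^-] = 5.767 × 10^-4 / 0.009845 = 0.05858 mol/L

0.05858 mol/L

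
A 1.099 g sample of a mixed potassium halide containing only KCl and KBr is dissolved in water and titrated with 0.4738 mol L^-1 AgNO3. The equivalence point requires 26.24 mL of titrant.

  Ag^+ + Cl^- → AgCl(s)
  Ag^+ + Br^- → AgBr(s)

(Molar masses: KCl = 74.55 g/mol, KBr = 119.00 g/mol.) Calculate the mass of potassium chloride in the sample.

0.6381 g

n(AgNO3) = 0.02624 × 0.4738 = 0.01243 mol
Let x = n(KCl), y = n(KBr).
Titrant: 1x + 1y = 0.01243;  mass: 74.55x + 119.00y = 1.099
Solving, x = 8.559 × 10^-3 mol, y = 3.873 × 10^-3 mol
mass of KCl = 8.559 × 10^-3 × 74.55 = 0.6381 g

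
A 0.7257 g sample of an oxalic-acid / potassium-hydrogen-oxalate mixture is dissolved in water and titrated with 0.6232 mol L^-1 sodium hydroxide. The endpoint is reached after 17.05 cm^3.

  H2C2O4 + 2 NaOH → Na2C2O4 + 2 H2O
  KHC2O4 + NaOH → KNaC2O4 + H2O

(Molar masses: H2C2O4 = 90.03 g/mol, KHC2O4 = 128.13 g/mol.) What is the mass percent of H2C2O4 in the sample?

47.45 %

n(NaOH) = 0.01705 × 0.6232 = 0.01063 mol
Let x = n(H2C2O4), y = n(KHC2O4).
Titrant: 2x + 1y = 0.01063;  mass: 90.03x + 128.13y = 0.7257
Solving, x = 3.825 × 10^-3 mol, y = 2.976 × 10^-3 mol
mass of H2C2O4 = 3.825 × 10^-3 × 90.03 = 0.3443 g
% H2C2O4 = 0.3443 / 0.7257 × 100 = 47.45 %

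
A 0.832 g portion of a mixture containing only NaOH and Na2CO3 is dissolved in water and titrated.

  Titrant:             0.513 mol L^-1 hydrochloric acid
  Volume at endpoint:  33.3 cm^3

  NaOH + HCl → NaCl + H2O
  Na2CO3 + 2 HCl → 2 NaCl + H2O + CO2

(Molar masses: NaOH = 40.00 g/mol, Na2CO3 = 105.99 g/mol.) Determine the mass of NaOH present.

n(HCl) = 0.0333 × 0.513 = 0.0171 mol
Let x = n(NaOH), y = n(Na2CO3).
Titrant: 1x + 2y = 0.0171;  mass: 40.00x + 105.99y = 0.832
Solving, x = 5.64 × 10^-3 mol, y = 5.72 × 10^-3 mol
mass of NaOH = 5.64 × 10^-3 × 40.00 = 0.226 g

0.226 g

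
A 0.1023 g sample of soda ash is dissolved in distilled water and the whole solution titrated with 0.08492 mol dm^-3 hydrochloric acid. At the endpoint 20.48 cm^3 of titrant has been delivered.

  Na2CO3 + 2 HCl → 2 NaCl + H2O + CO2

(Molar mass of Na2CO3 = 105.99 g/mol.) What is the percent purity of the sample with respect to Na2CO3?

90.09 %

n(HCl) = 0.02048 L × 0.08492 mol/L = 1.739 × 10^-3 mol
From the 1:2 ratio, n(Na2CO3) = 1/2 × 1.739 × 10^-3 = 8.696 × 10^-4 mol
mass of Na2CO3 = 8.696 × 10^-4 × 105.99 g/mol = 0.09217 g
% Na2CO3 = 0.09217 / 0.1023 × 100 = 90.09 %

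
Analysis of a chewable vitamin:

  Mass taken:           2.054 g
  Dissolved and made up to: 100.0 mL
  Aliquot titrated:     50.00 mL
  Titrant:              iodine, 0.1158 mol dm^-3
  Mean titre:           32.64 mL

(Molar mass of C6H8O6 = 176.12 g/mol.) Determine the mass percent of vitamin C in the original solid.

64.82 %

C6H8O6 + I2 → C6H6O6 + 2 HI
n(I2) per titration = 0.03264 × 0.1158 = 3.780 × 10^-3 mol
n(C6H8O6) in each aliquot = 3.780 × 10^-3 mol (1:1 ratio)
n(C6H8O6) in the whole flask = 3.780 × 10^-3 × 100.0/50.00 = 7.559 × 10^-3 mol
mass of C6H8O6 = 7.559 × 10^-3 × 176.12 = 1.331 g
% C6H8O6 = 1.331 / 2.054 × 100 = 64.82 %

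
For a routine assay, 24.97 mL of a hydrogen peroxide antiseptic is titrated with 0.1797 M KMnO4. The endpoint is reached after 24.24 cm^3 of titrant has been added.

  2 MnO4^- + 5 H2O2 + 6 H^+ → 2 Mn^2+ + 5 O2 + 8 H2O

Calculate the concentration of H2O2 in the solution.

n(KMnO4) = 0.02424 L × 0.1797 mol/L = 4.356 × 10^-3 mol
From the 5:2 mole ratio, n(H2O2) = 5/2 × 4.356 × 10^-3 = 0.01089 mol
[H2O2] = 0.01089 mol / 0.02497 L = 0.4361 mol/L

0.4361 M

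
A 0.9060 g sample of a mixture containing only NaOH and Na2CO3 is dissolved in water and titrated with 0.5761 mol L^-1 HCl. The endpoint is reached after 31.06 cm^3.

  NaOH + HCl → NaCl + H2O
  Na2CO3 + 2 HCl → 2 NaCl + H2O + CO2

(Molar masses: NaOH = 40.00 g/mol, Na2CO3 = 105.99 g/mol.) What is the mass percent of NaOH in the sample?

n(HCl) = 0.03106 × 0.5761 = 0.01789 mol
Let x = n(NaOH), y = n(Na2CO3).
Titrant: 1x + 2y = 0.01789;  mass: 40.00x + 105.99y = 0.9060
Solving, x = 3.253 × 10^-3 mol, y = 7.320 × 10^-3 mol
mass of NaOH = 3.253 × 10^-3 × 40.00 = 0.1301 g
% NaOH = 0.1301 / 0.9060 × 100 = 14.36 %

14.36 %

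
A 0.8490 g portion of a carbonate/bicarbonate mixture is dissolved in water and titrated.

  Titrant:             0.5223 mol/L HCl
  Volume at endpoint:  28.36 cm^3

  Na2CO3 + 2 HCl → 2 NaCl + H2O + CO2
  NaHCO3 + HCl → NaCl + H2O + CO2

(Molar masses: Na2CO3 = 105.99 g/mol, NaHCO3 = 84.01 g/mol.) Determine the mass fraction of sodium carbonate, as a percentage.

n(HCl) = 0.02836 × 0.5223 = 0.01481 mol
Let x = n(Na2CO3), y = n(NaHCO3).
Titrant: 2x + 1y = 0.01481;  mass: 105.99x + 84.01y = 0.8490
Solving, x = 6.374 × 10^-3 mol, y = 2.064 × 10^-3 mol
mass of Na2CO3 = 6.374 × 10^-3 × 105.99 = 0.6756 g
% Na2CO3 = 0.6756 / 0.8490 × 100 = 79.58 %

79.58 %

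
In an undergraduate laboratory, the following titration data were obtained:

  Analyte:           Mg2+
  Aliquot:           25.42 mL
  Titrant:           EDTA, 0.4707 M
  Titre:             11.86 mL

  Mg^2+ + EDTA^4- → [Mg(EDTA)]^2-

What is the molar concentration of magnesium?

0.2196 M

n(EDTA) = 0.01186 L × 0.4707 mol/L = 5.583 × 10^-3 mol
n(Mg2+) = 5.583 × 10^-3 mol (1:1 mole ratio)
[Mg2+] = 5.583 × 10^-3 mol / 0.02542 L = 0.2196 mol/L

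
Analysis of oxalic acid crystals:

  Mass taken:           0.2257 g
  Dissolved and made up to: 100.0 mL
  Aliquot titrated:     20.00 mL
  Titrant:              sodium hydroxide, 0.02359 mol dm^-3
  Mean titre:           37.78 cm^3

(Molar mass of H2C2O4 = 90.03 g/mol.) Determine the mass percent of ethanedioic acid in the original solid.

H2C2O4 + 2 NaOH → Na2C2O4 + 2 H2O
n(NaOH) per titration = 0.03778 × 0.02359 = 8.912 × 10^-4 mol
From the 1:2 ratio, n(H2C2O4) in each aliquot = 1/2 × 8.912 × 10^-4 = 4.456 × 10^-4 mol
n(H2C2O4) in the whole flask = 4.456 × 10^-4 × 100.0/20.00 = 2.228 × 10^-3 mol
mass of H2C2O4 = 2.228 × 10^-3 × 90.03 = 0.2006 g
% H2C2O4 = 0.2006 / 0.2257 × 100 = 88.88 %

88.88 %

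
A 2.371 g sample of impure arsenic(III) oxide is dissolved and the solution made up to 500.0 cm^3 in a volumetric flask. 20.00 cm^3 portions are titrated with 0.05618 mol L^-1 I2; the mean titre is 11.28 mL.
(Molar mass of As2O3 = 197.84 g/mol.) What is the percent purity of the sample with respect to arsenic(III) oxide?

As2O3 + 2 I2 + 2 H2O → As2O5 + 4 HI
n(I2) per titration = 0.01128 × 0.05618 = 6.337 × 10^-4 mol
From the 1:2 ratio, n(As2O3) in each aliquot = 1/2 × 6.337 × 10^-4 = 3.169 × 10^-4 mol
n(As2O3) in the whole flask = 3.169 × 10^-4 × 500.0/20.00 = 7.921 × 10^-3 mol
mass of As2O3 = 7.921 × 10^-3 × 197.84 = 1.567 g
% As2O3 = 1.567 / 2.371 × 100 = 66.10 %

66.10 %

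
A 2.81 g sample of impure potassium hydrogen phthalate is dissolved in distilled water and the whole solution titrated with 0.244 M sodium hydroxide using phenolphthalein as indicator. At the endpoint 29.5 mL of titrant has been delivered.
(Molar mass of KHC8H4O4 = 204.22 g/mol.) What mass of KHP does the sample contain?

KHC8H4O4 + NaOH → KNaC8H4O4 + H2O
n(NaOH) = 0.0295 L × 0.244 mol/L = 7.20 × 10^-3 mol
n(KHC8H4O4) = 7.20 × 10^-3 mol (1:1 ratio)
mass of KHC8H4O4 = 7.20 × 10^-3 × 204.22 g/mol = 1.47 g

1.47 g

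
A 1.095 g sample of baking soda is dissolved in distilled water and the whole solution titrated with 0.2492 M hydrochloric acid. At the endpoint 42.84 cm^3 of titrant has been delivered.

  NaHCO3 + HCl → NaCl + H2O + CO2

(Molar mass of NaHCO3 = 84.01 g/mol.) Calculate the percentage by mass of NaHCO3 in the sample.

81.91 %

n(HCl) = 0.04284 L × 0.2492 mol/L = 0.01068 mol
n(NaHCO3) = 0.01068 mol (1:1 ratio)
mass of NaHCO3 = 0.01068 × 84.01 g/mol = 0.8969 g
% NaHCO3 = 0.8969 / 1.095 × 100 = 81.91 %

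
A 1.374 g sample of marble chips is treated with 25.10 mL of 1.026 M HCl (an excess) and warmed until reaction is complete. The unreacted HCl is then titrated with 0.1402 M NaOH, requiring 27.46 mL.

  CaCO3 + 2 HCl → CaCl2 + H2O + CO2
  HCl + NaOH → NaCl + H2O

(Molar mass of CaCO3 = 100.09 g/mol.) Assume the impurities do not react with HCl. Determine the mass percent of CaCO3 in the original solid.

n(HCl) added = 0.02510 × 1.026 = 0.02575 mol
n(NaOH) used in back-titration = 0.02746 × 0.1402 = 3.850 × 10^-3 mol
n(HCl) left over = 3.850 × 10^-3 mol (1:1 ratio)
n(HCl) consumed by analyte = 0.02575 − 3.850 × 10^-3 = 0.02190 mol
From the 1:2 ratio, n(CaCO3) = 1/2 × 0.02190 = 0.01095 mol
mass of CaCO3 = 0.01095 × 100.09 = 1.096 g
% CaCO3 = 1.096 / 1.374 × 100 = 79.78 %

79.78 %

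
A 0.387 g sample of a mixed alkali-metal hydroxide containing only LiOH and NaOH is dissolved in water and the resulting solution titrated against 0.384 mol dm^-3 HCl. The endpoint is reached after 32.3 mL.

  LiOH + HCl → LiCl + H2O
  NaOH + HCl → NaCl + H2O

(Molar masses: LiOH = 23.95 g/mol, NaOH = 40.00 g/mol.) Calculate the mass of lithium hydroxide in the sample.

0.163 g

n(HCl) = 0.0323 × 0.384 = 0.0124 mol
Let x = n(LiOH), y = n(NaOH).
Titrant: 1x + 1y = 0.0124;  mass: 23.95x + 40.00y = 0.387
Solving, x = 6.80 × 10^-3 mol, y = 5.60 × 10^-3 mol
mass of LiOH = 6.80 × 10^-3 × 23.95 = 0.163 g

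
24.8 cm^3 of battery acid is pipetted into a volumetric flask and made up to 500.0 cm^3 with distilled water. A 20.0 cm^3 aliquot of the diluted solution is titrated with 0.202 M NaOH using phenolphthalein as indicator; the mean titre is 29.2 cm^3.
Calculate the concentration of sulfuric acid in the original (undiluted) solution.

H2SO4 + 2 NaOH → Na2SO4 + 2 H2O
n(NaOH) = 0.0292 × 0.202 = 5.90 × 10^-3 mol
From the 1:2 ratio, n(H2SO4) in the aliquot = 1/2 × 5.90 × 10^-3 = 2.95 × 10^-3 mol
[H2SO4]_dilute = 2.95 × 10^-3 / 0.0200 = 0.147 mol/L
Dilution factor = 500.0 / 24.8 = 20.16
[H2SO4]_stock = 0.147 × 20.16 = 2.97 mol/L

2.97 M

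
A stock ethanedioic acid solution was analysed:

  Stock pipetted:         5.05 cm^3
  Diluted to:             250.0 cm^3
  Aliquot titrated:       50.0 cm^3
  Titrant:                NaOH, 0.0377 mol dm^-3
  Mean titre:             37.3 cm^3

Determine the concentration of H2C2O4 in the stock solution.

0.696 mol/L

H2C2O4 + 2 NaOH → Na2C2O4 + 2 H2O
n(NaOH) = 0.0373 × 0.0377 = 1.41 × 10^-3 mol
From the 1:2 ratio, n(H2C2O4) in the aliquot = 1/2 × 1.41 × 10^-3 = 7.03 × 10^-4 mol
[H2C2O4]_dilute = 7.03 × 10^-4 / 0.0500 = 0.0141 mol/L
Dilution factor = 250.0 / 5.05 = 49.50
[H2C2O4]_stock = 0.0141 × 49.50 = 0.696 mol/L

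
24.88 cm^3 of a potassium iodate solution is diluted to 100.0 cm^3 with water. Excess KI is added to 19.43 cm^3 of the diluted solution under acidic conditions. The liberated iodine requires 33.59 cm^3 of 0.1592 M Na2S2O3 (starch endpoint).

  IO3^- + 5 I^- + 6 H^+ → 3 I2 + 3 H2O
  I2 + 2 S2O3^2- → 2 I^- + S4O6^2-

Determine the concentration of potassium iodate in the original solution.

n(S2O3^2-) = 0.03359 × 0.1592 = 5.348 × 10^-3 mol
n(I2) = n(S2O3^2-)/2 = 2.674 × 10^-3 mol
From the 1:3 ratio, n(IO3^-) in the aliquot = 1/3 × 2.674 × 10^-3 = 8.913 × 10^-4 mol
[IO3^-]_dilute = 8.913 × 10^-4 / 0.01943 = 0.04587 mol/L
[IO3^-]_original = 0.04587 × 100.0/24.88 = 0.1844 mol/L

0.1844 M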